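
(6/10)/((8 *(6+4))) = 3/400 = 0.01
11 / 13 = 0.85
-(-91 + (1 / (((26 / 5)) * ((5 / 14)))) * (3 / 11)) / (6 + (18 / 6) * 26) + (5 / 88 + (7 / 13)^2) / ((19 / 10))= 535787 / 423852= 1.26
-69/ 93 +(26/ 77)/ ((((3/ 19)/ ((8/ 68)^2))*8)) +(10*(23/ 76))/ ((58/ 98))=9978160315/ 2280620958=4.38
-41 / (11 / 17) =-697 / 11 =-63.36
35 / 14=5 / 2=2.50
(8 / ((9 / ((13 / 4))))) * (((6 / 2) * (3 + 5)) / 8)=26 / 3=8.67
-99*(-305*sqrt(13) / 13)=30195*sqrt(13) / 13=8374.59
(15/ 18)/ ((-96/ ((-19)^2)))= -1805/ 576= -3.13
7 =7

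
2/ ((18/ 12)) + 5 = 19/ 3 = 6.33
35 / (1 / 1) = 35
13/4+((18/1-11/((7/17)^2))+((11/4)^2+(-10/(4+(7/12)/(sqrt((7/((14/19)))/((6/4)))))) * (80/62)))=-13891315875/353453072+11200 * sqrt(57)/450833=-39.11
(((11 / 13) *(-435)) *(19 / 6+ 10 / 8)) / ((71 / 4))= -84535 / 923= -91.59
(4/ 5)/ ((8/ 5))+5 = 11/ 2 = 5.50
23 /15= 1.53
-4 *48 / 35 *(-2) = 384 / 35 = 10.97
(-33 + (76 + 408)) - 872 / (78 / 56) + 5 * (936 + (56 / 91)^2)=2284969 / 507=4506.84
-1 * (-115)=115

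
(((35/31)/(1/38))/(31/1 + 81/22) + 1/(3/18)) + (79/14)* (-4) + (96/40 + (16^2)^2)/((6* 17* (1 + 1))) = 108543247/354795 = 305.93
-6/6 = -1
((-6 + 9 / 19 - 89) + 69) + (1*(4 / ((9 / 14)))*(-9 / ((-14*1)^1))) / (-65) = -31601 / 1235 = -25.59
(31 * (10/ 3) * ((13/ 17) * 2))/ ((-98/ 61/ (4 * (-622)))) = 611625040/ 2499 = 244747.92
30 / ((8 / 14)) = 105 / 2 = 52.50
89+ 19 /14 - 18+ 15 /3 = 1083 /14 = 77.36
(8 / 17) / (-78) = -4 / 663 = -0.01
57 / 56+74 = 4201 / 56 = 75.02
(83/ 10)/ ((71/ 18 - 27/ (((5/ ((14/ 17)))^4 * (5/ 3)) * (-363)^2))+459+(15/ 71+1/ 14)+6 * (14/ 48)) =567483749687373750/ 31791201352706232727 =0.02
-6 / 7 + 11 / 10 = 17 / 70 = 0.24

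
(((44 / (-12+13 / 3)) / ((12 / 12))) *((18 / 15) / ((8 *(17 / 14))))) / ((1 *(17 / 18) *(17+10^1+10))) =-0.02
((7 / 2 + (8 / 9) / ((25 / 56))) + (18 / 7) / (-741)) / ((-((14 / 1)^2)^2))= -4269659 / 29889568800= -0.00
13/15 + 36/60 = 22/15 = 1.47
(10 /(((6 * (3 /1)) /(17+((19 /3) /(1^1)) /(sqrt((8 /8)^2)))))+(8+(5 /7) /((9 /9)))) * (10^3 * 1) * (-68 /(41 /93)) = -8636476000 /2583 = -3343583.43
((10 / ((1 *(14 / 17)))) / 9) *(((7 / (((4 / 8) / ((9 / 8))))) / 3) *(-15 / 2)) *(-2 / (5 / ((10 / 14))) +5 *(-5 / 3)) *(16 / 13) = 153850 / 273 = 563.55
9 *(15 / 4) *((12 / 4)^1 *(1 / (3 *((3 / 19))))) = 855 / 4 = 213.75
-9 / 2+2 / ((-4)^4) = -575 / 128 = -4.49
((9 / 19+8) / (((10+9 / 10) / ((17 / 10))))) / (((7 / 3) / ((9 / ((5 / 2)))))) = 21114 / 10355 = 2.04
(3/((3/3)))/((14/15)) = 45/14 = 3.21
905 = 905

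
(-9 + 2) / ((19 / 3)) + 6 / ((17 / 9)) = 669 / 323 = 2.07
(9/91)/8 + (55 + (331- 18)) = 267913/728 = 368.01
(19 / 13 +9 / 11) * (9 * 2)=5868 / 143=41.03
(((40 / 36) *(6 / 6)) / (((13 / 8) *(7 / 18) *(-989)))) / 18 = -80 / 809991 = -0.00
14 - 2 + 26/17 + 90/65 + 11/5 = 18911/1105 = 17.11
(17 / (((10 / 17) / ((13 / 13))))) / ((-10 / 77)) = -22253 / 100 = -222.53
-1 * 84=-84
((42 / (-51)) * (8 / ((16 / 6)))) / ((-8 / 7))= 147 / 68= 2.16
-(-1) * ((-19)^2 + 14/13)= 4707/13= 362.08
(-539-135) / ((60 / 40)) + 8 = -1324 / 3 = -441.33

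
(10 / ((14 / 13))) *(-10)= -650 / 7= -92.86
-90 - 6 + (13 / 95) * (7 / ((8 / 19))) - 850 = -37749 / 40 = -943.72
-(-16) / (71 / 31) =496 / 71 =6.99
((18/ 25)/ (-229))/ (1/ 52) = -936/ 5725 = -0.16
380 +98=478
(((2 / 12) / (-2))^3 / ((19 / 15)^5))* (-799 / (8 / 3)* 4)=67415625 / 316940672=0.21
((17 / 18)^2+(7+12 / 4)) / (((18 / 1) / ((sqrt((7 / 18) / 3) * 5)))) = 17645 * sqrt(42) / 104976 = 1.09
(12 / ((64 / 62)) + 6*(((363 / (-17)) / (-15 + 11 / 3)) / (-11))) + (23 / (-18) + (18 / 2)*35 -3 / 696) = 48925547 / 150858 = 324.32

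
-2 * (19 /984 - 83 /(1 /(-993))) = -81100315 /492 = -164838.04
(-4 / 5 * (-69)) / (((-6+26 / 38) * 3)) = -1748 / 505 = -3.46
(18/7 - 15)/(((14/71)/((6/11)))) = -18531/539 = -34.38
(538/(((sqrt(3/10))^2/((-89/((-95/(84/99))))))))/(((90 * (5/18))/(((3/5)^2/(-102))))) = -1340696/6661875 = -0.20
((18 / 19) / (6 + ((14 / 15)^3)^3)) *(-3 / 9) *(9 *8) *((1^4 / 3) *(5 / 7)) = -13839609375000 / 16712860001761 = -0.83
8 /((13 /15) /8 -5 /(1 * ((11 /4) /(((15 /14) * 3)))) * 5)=-73920 /268999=-0.27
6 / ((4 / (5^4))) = 1875 / 2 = 937.50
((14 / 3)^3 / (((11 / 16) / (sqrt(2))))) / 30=21952 * sqrt(2) / 4455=6.97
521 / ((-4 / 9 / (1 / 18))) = -521 / 8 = -65.12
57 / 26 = 2.19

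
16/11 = 1.45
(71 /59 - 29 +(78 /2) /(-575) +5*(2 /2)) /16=-193919 /135700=-1.43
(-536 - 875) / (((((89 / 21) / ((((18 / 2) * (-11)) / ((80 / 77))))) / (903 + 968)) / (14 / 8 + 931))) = 1576780588596213 / 28480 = 55364486959.14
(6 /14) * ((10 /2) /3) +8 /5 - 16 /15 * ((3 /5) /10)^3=1265499 /546875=2.31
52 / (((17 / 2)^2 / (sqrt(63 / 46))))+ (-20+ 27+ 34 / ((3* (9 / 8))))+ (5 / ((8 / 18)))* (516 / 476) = 312* sqrt(322) / 6647+ 376171 / 12852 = 30.11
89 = 89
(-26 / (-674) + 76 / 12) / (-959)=-6442 / 969549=-0.01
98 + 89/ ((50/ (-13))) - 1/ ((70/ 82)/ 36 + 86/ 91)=480327103/ 6506050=73.83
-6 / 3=-2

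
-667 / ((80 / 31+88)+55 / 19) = -392863 / 55057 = -7.14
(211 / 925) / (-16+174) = 0.00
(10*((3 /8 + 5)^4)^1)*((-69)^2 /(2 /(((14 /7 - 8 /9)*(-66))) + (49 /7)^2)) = 4476150679275 /5516288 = 811442.53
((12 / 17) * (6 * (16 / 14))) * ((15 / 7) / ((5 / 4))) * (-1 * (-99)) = 684288 / 833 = 821.47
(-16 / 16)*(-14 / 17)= 14 / 17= 0.82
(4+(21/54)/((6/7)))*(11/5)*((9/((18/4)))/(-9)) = -5291/2430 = -2.18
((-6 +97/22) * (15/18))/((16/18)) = -525/352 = -1.49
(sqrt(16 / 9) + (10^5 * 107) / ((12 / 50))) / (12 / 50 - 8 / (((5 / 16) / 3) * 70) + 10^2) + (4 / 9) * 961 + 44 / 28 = 9839996723 / 21861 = 450116.50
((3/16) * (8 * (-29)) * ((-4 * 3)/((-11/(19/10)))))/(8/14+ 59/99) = -312417/4045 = -77.24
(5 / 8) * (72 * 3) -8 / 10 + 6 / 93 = 20811 / 155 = 134.26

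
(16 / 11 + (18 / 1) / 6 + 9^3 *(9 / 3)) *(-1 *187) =-409802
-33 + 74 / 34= -30.82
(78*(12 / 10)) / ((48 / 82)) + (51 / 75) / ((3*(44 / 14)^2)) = 5805203 / 36300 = 159.92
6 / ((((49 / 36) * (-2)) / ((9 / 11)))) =-972 / 539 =-1.80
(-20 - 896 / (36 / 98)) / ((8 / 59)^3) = -1136362007 / 1152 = -986425.35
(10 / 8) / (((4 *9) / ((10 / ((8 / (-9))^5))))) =-164025 / 262144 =-0.63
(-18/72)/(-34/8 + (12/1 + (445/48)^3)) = -0.00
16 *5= 80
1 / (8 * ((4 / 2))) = 1 / 16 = 0.06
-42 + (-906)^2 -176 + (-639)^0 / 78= 64008205 / 78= 820618.01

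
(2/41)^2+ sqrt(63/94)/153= 4/1681+ sqrt(658)/4794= 0.01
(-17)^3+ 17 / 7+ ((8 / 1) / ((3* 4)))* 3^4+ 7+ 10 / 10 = -33940 / 7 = -4848.57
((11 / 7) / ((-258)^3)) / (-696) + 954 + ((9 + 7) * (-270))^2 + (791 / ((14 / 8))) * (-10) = 1561172521195598987 / 83669350464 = 18658834.00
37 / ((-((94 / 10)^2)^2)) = -23125 / 4879681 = -0.00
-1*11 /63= -11 /63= -0.17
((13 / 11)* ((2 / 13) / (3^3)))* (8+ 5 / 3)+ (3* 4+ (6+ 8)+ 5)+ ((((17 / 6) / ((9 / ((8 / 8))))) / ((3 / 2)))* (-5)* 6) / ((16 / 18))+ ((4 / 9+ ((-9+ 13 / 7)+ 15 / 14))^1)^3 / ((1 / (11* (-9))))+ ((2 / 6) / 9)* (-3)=4798095751 / 271656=17662.40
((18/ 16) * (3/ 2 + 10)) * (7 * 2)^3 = 71001/ 2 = 35500.50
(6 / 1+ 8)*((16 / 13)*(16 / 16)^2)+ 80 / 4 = 484 / 13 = 37.23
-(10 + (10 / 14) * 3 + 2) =-99 / 7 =-14.14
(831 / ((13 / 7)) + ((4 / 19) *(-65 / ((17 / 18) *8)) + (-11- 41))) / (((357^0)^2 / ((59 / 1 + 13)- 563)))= -811592558 / 4199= -193282.34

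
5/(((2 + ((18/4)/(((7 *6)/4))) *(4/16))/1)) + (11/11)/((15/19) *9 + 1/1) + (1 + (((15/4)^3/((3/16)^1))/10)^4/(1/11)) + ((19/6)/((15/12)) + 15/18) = 1921131913639579/279121920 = 6882769.77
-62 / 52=-1.19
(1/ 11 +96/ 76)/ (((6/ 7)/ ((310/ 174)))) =307055/ 109098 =2.81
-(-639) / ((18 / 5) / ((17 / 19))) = 6035 / 38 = 158.82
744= 744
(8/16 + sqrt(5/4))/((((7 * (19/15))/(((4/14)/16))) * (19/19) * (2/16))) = 15/1862 + 15 * sqrt(5)/1862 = 0.03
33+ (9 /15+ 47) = 403 /5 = 80.60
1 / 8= 0.12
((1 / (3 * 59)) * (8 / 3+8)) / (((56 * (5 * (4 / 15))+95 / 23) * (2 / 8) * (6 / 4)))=5888 / 2887047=0.00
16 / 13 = 1.23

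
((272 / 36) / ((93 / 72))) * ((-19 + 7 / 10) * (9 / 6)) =-24888 / 155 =-160.57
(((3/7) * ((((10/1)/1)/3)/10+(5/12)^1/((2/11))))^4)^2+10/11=641286091/184549376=3.47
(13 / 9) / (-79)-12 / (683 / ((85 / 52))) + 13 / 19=0.64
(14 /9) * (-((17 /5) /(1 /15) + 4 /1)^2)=-42350 /9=-4705.56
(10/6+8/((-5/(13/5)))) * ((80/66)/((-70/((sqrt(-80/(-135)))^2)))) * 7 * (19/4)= 5168/6075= 0.85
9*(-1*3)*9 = -243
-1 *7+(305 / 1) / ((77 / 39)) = 11356 / 77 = 147.48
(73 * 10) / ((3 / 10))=7300 / 3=2433.33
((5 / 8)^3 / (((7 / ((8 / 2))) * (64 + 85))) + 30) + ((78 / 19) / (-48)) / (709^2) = 38253850458111 / 1275088560256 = 30.00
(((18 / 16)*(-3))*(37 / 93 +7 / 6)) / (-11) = 2619 / 5456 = 0.48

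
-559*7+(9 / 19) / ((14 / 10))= -520384 / 133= -3912.66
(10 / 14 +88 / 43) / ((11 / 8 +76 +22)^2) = 17728 / 63413175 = 0.00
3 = 3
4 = 4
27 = 27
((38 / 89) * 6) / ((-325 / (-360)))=16416 / 5785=2.84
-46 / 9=-5.11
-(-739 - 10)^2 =-561001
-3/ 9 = -1/ 3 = -0.33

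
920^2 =846400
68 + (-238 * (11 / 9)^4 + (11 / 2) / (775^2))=-3649889940329 / 7881401250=-463.10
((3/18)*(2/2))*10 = 5/3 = 1.67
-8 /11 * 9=-72 /11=-6.55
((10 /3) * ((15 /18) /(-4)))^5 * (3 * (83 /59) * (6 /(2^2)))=-810546875 /792778752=-1.02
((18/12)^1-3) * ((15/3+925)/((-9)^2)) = -155/9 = -17.22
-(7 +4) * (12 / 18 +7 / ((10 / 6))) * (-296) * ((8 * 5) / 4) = 475376 / 3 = 158458.67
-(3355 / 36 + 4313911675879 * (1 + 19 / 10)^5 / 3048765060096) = -116896081758521874971 / 304876506009600000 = -383.42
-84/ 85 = -0.99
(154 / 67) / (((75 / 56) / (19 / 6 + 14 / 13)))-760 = -147513728 / 195975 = -752.72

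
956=956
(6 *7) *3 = 126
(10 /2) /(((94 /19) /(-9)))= -9.10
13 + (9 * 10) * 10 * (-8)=-7187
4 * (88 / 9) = 352 / 9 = 39.11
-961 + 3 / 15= -4804 / 5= -960.80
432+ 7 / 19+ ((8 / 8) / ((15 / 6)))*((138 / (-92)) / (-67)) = 2752082 / 6365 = 432.38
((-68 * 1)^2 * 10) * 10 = 462400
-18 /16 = -9 /8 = -1.12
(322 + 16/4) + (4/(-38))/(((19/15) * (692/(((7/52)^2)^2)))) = 297724294803281/913264708096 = 326.00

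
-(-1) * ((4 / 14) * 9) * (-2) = -36 / 7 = -5.14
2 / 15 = 0.13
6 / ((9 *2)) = 1 / 3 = 0.33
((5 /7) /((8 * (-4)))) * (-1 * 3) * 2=15 /112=0.13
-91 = -91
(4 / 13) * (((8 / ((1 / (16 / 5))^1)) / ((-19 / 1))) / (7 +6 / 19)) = -512 / 9035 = -0.06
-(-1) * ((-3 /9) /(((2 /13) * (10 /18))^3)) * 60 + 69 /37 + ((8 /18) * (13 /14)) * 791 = -527870779 /16650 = -31703.95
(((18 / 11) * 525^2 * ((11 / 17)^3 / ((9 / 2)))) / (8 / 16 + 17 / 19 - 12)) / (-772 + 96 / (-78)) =181046250 / 54676777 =3.31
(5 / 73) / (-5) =-1 / 73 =-0.01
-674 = -674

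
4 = 4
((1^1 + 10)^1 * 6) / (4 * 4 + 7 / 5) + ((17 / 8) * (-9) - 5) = -4717 / 232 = -20.33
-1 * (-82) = 82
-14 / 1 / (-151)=14 / 151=0.09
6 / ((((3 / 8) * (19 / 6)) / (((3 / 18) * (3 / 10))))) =24 / 95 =0.25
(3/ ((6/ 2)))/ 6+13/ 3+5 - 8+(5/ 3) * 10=109/ 6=18.17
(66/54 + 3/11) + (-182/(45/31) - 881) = -497417/495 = -1004.88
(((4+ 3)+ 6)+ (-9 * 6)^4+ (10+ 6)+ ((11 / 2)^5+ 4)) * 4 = 34032487.38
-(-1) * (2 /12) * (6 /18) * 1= 1 /18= 0.06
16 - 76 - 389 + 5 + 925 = 481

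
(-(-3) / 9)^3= 1 / 27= 0.04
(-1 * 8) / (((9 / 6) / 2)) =-32 / 3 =-10.67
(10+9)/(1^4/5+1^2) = 95/6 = 15.83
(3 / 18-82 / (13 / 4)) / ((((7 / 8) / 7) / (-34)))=265880 / 39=6817.44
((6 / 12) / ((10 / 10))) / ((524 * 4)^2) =1 / 8786432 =0.00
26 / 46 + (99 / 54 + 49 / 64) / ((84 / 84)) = 13973 / 4416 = 3.16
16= 16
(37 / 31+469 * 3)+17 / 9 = 393413 / 279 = 1410.08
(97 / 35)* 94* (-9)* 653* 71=-3804640506 / 35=-108704014.46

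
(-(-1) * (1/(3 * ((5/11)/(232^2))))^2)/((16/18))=43817472512/25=1752698900.48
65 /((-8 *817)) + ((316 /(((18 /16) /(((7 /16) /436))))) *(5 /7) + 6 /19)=3251879 /6411816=0.51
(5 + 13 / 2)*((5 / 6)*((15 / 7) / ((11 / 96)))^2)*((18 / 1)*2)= 120659.81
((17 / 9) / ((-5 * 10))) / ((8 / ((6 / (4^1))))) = -17 / 2400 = -0.01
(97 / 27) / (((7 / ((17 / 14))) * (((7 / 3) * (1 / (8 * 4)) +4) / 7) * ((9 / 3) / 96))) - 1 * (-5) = 56909 / 1449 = 39.27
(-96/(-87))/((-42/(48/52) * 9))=-64/23751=-0.00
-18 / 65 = -0.28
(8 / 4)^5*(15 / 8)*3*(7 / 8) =315 / 2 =157.50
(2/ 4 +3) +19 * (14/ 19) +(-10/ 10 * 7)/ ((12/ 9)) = 49/ 4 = 12.25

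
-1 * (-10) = 10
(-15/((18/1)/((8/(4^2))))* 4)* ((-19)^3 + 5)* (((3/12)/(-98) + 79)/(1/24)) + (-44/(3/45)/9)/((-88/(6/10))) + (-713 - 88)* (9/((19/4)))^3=14554415770023/672182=21652492.58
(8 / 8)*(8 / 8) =1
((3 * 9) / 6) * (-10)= -45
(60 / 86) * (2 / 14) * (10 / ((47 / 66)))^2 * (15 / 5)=39204000 / 664909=58.96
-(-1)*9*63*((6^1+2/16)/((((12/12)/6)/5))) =416745/4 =104186.25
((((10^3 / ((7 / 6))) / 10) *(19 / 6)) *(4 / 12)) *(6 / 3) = 3800 / 21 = 180.95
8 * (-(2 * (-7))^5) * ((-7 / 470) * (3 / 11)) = -45177216 / 2585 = -17476.68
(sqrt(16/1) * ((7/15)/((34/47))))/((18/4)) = 1316/2295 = 0.57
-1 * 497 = -497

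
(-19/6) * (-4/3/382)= 19/1719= 0.01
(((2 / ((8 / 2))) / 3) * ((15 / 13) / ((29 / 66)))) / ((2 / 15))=2475 / 754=3.28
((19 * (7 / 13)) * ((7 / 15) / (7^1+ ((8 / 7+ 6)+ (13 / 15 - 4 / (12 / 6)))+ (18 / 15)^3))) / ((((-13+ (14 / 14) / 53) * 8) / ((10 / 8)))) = -43175125 / 11072242688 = -0.00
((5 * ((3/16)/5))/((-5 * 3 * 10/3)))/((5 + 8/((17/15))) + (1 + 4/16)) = -51/181000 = -0.00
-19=-19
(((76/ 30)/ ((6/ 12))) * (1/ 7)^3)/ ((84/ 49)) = 19/ 2205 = 0.01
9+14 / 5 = 59 / 5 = 11.80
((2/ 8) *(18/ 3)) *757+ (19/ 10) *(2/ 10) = 28397/ 25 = 1135.88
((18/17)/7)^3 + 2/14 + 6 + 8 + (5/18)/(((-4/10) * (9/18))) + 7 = 599299369/30332862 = 19.76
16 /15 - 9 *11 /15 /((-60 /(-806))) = -13139 /150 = -87.59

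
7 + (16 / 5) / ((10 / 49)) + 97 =2992 / 25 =119.68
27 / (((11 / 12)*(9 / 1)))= 36 / 11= 3.27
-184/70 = -92/35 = -2.63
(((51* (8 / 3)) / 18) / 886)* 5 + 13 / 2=52171 / 7974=6.54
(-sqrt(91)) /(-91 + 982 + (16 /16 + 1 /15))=-15* sqrt(91) /13381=-0.01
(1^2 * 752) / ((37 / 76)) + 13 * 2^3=61000 / 37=1648.65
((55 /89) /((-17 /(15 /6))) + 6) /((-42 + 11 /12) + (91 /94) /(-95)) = -479031990 /3331309783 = -0.14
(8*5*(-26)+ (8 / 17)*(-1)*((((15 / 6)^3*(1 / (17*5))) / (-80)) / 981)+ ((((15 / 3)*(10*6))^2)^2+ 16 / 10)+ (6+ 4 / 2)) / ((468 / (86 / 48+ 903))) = 797869070879161192991 / 50949969408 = 15659853777.14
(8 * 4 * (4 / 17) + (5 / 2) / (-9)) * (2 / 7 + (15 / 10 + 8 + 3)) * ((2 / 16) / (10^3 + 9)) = 56743 / 4940064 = 0.01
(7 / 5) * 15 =21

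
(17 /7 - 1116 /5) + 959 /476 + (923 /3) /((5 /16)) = 1093529 /1428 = 765.78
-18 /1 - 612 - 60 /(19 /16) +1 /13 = -168071 /247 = -680.45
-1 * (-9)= 9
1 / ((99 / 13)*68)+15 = 100993 / 6732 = 15.00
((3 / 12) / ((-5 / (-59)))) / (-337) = -59 / 6740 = -0.01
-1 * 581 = -581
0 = 0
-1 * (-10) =10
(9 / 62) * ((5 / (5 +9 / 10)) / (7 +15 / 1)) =225 / 40238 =0.01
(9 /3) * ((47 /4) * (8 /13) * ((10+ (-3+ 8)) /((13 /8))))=33840 /169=200.24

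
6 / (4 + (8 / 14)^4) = 7203 / 4930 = 1.46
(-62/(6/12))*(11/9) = -1364/9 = -151.56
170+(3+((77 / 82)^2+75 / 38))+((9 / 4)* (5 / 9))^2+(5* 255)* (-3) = -1864001969 / 511024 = -3647.58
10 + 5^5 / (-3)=-3095 / 3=-1031.67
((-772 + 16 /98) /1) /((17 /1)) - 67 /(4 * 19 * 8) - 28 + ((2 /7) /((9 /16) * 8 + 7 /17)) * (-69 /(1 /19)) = -12667673717 /84579488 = -149.77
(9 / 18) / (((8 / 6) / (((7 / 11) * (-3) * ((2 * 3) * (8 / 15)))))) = -126 / 55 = -2.29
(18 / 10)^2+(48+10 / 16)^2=3788209 / 1600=2367.63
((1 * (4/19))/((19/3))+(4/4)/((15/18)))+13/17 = 61307/30685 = 2.00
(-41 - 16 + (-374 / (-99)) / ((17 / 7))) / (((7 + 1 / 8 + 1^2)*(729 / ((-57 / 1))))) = 75848 / 142155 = 0.53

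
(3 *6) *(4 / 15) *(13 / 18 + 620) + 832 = 57172 / 15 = 3811.47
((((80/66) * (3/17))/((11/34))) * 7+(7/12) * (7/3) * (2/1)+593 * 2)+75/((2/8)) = 3252517/2178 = 1493.35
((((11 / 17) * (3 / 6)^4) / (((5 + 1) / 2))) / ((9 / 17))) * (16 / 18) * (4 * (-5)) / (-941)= 110 / 228663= 0.00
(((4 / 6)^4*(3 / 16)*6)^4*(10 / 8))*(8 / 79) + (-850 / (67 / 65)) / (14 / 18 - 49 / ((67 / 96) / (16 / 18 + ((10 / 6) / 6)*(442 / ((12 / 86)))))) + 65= 418851641192945 / 6442519093479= 65.01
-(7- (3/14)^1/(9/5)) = -289/42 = -6.88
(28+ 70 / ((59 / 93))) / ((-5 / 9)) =-73458 / 295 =-249.01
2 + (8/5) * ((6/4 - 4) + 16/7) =58/35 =1.66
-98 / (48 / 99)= -1617 / 8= -202.12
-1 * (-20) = 20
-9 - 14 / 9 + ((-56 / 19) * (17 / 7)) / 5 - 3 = -12814 / 855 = -14.99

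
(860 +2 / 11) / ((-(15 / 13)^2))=-533026 / 825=-646.09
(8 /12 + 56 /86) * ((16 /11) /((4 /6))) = 1360 /473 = 2.88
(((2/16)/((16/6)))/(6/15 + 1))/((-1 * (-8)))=15/3584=0.00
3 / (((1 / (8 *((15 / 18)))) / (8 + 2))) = 200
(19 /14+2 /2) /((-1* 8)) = -33 /112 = -0.29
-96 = -96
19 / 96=0.20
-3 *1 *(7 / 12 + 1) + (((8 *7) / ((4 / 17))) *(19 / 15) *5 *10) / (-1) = -180937 / 12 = -15078.08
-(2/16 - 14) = 111/8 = 13.88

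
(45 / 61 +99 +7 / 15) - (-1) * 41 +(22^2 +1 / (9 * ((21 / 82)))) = 36064916 / 57645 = 625.64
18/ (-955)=-18/ 955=-0.02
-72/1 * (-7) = 504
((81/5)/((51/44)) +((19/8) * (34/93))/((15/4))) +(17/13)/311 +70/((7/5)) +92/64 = 100711649399/1534075920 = 65.65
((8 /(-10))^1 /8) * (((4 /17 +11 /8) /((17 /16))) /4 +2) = -275 /1156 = -0.24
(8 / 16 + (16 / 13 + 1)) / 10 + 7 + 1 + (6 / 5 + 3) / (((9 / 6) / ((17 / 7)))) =15.07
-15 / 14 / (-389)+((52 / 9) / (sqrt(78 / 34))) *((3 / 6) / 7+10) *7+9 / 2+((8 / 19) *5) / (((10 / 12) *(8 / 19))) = 28599 / 2723+94 *sqrt(663) / 9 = 279.43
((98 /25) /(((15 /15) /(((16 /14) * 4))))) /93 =448 /2325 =0.19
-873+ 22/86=-37528/43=-872.74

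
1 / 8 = 0.12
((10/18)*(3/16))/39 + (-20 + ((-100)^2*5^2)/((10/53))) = 2480362565/1872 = 1324980.00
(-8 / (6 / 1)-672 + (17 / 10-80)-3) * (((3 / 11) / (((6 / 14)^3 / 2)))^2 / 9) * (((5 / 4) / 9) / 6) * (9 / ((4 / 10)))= -13317278555 / 6351048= -2096.86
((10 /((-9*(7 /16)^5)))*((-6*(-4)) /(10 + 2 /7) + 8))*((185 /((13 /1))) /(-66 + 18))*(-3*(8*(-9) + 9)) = 3758489600 /93639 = 40138.08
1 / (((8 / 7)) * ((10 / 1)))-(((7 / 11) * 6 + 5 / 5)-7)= 2.27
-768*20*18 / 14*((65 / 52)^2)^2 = -337500 / 7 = -48214.29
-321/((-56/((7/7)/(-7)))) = -321/392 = -0.82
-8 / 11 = -0.73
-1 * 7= -7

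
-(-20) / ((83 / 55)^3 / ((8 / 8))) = 3327500 / 571787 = 5.82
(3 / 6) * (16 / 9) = 8 / 9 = 0.89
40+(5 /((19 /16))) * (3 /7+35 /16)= 6785 /133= 51.02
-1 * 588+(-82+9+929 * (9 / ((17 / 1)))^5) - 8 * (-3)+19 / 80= -67940413757 / 113588560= -598.13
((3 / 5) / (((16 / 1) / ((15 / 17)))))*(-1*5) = -45 / 272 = -0.17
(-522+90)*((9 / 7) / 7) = -3888 / 49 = -79.35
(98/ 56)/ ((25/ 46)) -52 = -2439/ 50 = -48.78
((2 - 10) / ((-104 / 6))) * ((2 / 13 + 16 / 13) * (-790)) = -85320 / 169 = -504.85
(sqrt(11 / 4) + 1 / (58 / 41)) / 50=41 / 2900 + sqrt(11) / 100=0.05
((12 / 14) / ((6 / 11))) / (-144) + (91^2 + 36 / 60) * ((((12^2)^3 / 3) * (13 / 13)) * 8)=332354065268681 / 5040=65943266918.39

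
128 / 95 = 1.35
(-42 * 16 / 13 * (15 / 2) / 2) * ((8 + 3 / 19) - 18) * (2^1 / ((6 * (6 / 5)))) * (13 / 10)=13090 / 19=688.95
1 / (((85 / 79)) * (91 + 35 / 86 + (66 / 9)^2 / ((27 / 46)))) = 1650942 / 325118795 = 0.01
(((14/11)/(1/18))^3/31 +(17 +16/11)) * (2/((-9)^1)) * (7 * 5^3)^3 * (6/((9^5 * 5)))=-8984703317187500/7309262367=-1229221.62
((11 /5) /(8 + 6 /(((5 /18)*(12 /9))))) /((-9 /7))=-7 /99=-0.07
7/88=0.08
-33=-33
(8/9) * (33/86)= 44/129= 0.34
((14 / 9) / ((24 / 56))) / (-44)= -49 / 594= -0.08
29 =29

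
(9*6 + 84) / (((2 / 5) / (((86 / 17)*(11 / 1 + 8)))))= 563730 / 17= 33160.59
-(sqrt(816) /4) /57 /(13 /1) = -sqrt(51) /741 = -0.01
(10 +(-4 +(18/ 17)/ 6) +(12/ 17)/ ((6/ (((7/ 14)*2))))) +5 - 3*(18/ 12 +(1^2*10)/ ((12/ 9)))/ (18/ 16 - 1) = -204.71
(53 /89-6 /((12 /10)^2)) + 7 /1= 1831 /534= 3.43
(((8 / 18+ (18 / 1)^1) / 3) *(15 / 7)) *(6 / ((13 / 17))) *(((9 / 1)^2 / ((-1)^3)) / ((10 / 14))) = -152388 / 13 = -11722.15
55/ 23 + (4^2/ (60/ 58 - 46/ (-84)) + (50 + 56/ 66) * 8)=613254001/ 1462593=419.29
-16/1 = -16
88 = 88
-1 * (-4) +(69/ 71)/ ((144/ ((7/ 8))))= 109217/ 27264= 4.01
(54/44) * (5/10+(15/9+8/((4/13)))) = 1521/44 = 34.57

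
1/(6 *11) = 1/66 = 0.02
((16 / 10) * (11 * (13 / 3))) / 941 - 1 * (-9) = 128179 / 14115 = 9.08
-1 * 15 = -15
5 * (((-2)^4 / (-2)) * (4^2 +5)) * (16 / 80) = -168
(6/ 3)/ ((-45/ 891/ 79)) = -15642/ 5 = -3128.40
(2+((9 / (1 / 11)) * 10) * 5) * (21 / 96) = 1083.25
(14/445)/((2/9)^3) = 5103/1780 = 2.87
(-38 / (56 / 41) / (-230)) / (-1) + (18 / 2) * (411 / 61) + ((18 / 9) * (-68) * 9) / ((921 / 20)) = 4093056187 / 120601880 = 33.94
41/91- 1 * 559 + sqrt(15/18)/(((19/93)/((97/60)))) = -50828/91 + 3007 * sqrt(30)/2280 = -551.33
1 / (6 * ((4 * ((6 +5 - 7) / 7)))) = 7 / 96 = 0.07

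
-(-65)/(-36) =-1.81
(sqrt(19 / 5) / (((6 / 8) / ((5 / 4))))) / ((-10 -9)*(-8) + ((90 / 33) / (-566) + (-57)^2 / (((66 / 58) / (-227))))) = -3113*sqrt(95) / 6051431778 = -0.00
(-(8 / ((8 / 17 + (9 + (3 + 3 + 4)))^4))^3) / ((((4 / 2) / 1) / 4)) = -596605170923275264 / 1729561165382261200512043881361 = -0.00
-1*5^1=-5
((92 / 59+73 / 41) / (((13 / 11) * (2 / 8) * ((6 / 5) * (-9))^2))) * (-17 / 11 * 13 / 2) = -1144525 / 1175634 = -0.97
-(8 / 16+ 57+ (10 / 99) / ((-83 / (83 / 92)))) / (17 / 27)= -392775 / 4301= -91.32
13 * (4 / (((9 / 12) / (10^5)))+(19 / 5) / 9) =312000247 / 45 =6933338.82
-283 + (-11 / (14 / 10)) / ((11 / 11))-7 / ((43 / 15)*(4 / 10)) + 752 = 273933 / 602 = 455.04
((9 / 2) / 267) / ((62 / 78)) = 117 / 5518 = 0.02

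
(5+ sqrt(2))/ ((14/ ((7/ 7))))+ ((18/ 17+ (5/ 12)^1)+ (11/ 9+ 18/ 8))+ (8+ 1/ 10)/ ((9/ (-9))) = -14968/ 5355+ sqrt(2)/ 14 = -2.69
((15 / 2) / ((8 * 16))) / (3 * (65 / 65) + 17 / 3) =45 / 6656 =0.01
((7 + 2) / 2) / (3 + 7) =9 / 20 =0.45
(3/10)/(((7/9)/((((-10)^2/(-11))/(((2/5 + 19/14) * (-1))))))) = 900/451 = 2.00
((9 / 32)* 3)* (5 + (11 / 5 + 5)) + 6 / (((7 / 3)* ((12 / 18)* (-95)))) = 10.25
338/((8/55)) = 9295/4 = 2323.75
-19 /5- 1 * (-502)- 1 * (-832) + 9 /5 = 1332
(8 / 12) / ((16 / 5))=5 / 24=0.21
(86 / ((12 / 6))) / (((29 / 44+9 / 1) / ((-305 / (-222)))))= 57706 / 9435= 6.12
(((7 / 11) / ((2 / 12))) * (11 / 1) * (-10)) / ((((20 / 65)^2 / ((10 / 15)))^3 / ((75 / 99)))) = -111096.85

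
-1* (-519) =519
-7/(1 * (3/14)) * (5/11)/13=-490/429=-1.14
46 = 46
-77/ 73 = -1.05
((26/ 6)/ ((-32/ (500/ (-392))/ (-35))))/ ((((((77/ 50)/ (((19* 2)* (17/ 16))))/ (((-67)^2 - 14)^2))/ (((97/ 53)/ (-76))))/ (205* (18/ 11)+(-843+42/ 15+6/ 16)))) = -297716170174591796875/ 7722688512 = -38550845306.27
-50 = -50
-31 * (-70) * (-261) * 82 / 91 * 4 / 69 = -8846160 / 299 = -29585.82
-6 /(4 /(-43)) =129 /2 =64.50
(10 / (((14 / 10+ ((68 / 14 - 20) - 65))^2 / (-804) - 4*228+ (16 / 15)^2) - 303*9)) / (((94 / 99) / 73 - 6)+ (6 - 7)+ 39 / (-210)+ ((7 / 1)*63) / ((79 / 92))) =-295213753642500 / 54499633200741072929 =-0.00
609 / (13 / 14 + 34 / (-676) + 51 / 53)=38183691 / 115400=330.88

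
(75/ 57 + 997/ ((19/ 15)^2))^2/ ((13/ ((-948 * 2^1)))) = -95814435840000/ 1694173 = -56555284.40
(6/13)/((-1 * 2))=-3/13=-0.23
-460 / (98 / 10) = -2300 / 49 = -46.94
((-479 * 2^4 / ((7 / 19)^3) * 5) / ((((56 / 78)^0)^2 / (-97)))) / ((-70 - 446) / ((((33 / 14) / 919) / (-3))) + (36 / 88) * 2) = 56089390192 / 455426139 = 123.16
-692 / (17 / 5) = -3460 / 17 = -203.53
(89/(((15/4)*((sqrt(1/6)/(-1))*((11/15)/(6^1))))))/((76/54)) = -28836*sqrt(6)/209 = -337.96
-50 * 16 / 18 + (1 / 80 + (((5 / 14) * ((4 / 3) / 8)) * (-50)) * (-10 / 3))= -57979 / 1680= -34.51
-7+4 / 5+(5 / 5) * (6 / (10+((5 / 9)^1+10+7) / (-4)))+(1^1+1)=-1581 / 505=-3.13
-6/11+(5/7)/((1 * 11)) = -37/77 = -0.48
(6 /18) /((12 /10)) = 5 /18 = 0.28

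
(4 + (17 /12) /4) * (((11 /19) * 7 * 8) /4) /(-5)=-847 /120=-7.06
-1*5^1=-5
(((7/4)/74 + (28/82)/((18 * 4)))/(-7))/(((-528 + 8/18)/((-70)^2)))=542675/14405432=0.04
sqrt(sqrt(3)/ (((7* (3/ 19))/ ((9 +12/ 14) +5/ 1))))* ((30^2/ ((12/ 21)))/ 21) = 50* 3^(3/ 4)* sqrt(494)/ 7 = 361.89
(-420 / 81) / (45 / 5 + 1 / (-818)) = -114520 / 198747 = -0.58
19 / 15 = 1.27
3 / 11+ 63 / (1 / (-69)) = -47814 / 11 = -4346.73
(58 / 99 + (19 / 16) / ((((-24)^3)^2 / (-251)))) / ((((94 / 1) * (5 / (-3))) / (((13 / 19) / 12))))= -256162240529 / 1201410901278720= -0.00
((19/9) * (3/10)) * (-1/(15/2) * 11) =-209/225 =-0.93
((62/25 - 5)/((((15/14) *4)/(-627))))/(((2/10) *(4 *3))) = 30723/200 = 153.62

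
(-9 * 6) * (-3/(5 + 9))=81/7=11.57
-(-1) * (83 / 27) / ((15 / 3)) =83 / 135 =0.61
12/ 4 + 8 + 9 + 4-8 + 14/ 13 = 222/ 13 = 17.08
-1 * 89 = -89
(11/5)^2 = 121/25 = 4.84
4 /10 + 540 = 2702 /5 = 540.40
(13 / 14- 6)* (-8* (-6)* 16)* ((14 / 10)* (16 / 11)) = -436224 / 55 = -7931.35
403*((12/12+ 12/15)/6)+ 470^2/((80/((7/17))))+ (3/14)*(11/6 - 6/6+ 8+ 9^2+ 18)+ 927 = 2627511/1190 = 2207.99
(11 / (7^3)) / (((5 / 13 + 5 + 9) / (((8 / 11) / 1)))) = 104 / 64141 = 0.00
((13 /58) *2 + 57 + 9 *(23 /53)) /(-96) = -94301 /147552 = -0.64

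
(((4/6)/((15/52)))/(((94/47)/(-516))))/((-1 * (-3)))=-8944/45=-198.76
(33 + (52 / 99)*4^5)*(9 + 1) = 565150 / 99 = 5708.59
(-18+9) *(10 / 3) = -30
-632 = -632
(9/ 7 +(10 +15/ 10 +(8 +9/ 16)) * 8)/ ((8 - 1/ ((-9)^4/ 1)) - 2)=2972133/ 110222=26.96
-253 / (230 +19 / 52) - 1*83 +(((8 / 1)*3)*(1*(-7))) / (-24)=-83960 / 1089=-77.10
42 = 42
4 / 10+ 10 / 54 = 0.59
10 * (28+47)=750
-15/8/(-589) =0.00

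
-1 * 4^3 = -64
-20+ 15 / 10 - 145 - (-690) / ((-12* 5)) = -175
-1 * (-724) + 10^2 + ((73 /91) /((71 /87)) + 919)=11267874 /6461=1743.98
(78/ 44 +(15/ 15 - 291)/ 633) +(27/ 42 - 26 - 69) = -93.04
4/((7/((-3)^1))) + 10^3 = 6988/7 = 998.29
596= 596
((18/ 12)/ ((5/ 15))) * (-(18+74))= -414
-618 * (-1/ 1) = 618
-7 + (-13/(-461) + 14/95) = -298876/43795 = -6.82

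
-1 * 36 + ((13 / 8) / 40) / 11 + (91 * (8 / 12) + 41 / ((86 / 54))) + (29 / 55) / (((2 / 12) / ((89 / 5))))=106.73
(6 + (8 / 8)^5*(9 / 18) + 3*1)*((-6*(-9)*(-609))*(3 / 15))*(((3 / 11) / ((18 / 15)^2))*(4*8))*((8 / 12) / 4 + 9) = -3471300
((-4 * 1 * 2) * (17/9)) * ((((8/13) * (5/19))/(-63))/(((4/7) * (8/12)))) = 680/6669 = 0.10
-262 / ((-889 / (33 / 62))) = 0.16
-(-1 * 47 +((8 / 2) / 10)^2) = 1171 / 25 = 46.84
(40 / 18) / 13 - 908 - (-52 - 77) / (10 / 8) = -470708 / 585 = -804.63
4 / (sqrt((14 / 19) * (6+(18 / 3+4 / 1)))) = sqrt(266) / 14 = 1.16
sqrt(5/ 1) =sqrt(5) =2.24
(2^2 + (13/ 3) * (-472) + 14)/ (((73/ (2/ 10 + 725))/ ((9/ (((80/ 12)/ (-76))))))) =3771119772/ 1825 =2066367.00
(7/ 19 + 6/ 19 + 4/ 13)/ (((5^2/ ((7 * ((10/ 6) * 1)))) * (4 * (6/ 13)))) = 343/ 1368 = 0.25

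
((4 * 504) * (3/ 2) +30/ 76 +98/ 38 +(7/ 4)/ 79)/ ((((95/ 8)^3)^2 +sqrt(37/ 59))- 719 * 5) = 51590406118409591302717440/ 47731128055125739626089733743- 312228368479158272 * sqrt(2183)/ 47731128055125739626089733743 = 0.00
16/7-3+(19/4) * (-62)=-4133/14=-295.21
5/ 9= 0.56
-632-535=-1167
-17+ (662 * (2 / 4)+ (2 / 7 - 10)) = 2130 / 7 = 304.29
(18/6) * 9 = 27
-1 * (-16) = 16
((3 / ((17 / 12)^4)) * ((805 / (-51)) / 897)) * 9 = -0.12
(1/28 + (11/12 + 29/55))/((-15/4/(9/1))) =-6836/1925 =-3.55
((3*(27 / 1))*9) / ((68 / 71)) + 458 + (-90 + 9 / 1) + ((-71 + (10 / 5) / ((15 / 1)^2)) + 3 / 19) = 310272409 / 290700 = 1067.33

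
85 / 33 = 2.58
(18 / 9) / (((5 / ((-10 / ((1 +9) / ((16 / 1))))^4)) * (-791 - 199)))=-65536 / 2475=-26.48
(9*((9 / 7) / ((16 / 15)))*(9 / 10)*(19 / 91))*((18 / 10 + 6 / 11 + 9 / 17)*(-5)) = -498636 / 17017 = -29.30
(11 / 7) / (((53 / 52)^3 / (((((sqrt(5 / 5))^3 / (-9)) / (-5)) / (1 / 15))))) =1546688 / 3126417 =0.49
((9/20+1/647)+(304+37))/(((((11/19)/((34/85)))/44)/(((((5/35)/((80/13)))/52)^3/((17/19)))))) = 1595036263/1545280307200000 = 0.00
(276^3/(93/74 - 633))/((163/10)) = -5186062080/2540029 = -2041.73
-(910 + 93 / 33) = -912.82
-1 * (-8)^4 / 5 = -4096 / 5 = -819.20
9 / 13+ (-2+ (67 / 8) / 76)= -9465 / 7904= -1.20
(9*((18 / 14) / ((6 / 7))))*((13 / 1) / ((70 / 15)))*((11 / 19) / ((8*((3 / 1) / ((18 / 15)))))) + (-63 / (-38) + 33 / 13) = 731019 / 138320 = 5.28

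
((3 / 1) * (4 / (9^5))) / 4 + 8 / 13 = 157477 / 255879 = 0.62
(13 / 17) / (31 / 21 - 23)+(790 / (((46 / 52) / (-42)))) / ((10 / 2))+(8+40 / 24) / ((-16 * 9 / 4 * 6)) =-214776491593 / 28630584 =-7501.65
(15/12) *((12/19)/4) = 15/76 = 0.20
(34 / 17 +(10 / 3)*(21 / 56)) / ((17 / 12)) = 39 / 17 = 2.29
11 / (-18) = -11 / 18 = -0.61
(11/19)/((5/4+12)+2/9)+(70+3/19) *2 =140.36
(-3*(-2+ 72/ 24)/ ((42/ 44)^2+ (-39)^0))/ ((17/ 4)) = -5808/ 15725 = -0.37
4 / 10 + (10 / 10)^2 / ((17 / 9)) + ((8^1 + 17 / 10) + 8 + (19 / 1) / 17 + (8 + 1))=4887 / 170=28.75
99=99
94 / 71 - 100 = -7006 / 71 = -98.68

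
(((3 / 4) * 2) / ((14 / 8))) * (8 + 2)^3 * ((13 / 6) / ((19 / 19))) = 13000 / 7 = 1857.14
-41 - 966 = -1007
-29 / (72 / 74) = -1073 / 36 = -29.81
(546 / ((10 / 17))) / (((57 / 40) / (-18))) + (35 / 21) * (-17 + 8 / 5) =-669767 / 57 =-11750.30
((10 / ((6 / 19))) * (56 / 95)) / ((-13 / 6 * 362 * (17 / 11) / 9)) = -5544 / 40001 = -0.14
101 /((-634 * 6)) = -101 /3804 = -0.03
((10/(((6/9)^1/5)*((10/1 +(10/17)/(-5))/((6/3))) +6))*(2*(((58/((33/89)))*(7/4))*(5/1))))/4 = 38392375/37356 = 1027.74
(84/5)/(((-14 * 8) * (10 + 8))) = -1/120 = -0.01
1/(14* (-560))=-1/7840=-0.00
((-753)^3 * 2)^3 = -622651118812536963648451464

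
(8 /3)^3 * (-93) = -15872 /9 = -1763.56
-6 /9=-2 /3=-0.67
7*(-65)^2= 29575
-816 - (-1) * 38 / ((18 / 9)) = -797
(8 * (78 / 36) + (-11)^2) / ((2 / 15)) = 2075 / 2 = 1037.50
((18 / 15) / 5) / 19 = 6 / 475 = 0.01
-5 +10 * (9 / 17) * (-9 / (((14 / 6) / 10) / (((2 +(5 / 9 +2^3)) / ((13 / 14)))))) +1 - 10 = -516094 / 221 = -2335.27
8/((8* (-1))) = -1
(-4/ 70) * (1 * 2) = -4/ 35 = -0.11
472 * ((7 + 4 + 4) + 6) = 9912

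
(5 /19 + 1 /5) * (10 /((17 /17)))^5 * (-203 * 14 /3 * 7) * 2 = -35013440000 /57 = -614270877.19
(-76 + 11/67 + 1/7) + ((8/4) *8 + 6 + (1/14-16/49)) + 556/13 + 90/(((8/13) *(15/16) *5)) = 8544833/426790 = 20.02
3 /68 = 0.04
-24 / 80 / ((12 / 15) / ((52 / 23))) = -39 / 46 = -0.85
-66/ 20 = -33/ 10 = -3.30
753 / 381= 251 / 127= 1.98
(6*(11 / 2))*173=5709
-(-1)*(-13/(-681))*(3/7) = 13/1589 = 0.01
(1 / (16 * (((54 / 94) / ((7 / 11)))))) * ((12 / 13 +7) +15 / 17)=320117 / 525096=0.61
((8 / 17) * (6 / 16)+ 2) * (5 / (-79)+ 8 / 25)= 18759 / 33575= 0.56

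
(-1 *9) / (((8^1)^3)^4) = -9 / 68719476736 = -0.00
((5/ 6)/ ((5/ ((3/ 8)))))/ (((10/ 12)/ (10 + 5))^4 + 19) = 6561/ 1994545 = 0.00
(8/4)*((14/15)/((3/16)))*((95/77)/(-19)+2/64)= -166/495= -0.34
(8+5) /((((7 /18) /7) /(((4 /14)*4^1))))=1872 /7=267.43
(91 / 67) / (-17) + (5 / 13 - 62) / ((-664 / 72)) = 8112862 / 1228981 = 6.60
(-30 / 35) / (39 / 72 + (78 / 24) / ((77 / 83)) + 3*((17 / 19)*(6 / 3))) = -0.09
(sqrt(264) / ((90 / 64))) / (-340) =-16 * sqrt(66) / 3825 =-0.03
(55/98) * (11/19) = 605/1862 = 0.32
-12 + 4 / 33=-392 / 33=-11.88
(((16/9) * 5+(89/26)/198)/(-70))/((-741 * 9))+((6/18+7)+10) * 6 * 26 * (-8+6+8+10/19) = 17647.16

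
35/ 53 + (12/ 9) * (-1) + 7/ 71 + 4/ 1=38672/ 11289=3.43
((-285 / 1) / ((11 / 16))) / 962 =-0.43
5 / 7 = 0.71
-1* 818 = -818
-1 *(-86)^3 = 636056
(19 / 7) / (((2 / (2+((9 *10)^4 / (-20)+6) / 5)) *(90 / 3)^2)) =-15582299 / 15750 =-989.35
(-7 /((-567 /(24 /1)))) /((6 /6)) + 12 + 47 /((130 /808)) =534256 /1755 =304.42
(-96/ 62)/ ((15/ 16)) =-256/ 155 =-1.65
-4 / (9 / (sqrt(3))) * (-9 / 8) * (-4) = -2 * sqrt(3) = -3.46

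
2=2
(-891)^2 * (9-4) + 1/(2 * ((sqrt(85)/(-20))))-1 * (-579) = 3969984-2 * sqrt(85)/17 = 3969982.92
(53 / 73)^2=2809 / 5329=0.53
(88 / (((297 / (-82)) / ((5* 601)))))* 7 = -13798960 / 27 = -511072.59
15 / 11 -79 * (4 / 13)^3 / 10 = 136967 / 120835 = 1.13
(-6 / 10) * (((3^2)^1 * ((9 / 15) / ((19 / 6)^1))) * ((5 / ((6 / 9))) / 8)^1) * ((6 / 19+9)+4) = -184437 / 14440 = -12.77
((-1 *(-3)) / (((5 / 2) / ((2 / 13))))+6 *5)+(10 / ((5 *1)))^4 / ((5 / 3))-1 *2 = 2456 / 65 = 37.78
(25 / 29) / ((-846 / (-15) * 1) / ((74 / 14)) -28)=-4625 / 92974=-0.05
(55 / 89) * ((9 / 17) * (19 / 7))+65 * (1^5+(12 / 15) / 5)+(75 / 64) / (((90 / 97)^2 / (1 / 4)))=112191528731 / 1464099840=76.63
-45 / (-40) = 9 / 8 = 1.12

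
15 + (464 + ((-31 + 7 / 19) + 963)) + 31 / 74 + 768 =3064781 / 1406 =2179.79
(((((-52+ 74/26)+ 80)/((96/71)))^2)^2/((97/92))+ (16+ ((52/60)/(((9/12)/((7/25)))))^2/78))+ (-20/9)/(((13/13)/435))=255952.02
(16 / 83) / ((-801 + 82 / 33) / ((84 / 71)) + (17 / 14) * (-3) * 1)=-6336 / 22303511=-0.00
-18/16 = -9/8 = -1.12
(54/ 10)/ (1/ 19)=513/ 5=102.60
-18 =-18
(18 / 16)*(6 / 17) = 27 / 68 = 0.40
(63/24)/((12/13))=91/32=2.84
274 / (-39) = -274 / 39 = -7.03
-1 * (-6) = 6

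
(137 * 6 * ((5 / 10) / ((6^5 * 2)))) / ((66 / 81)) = 137 / 4224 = 0.03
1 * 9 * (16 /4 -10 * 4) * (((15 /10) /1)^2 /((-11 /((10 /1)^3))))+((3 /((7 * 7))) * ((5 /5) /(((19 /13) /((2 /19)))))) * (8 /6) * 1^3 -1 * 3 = 12894698407 /194579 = 66269.73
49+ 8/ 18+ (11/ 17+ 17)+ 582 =99311/ 153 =649.09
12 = 12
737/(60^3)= 737/216000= 0.00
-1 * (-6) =6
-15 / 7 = -2.14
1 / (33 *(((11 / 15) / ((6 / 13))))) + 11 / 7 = 17513 / 11011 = 1.59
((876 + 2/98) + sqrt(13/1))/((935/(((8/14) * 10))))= 8 * sqrt(13)/1309 + 20200/3773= 5.38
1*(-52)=-52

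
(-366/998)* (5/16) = -915/7984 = -0.11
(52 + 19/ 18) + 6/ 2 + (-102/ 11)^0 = 1027/ 18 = 57.06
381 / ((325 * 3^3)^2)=127 / 25666875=0.00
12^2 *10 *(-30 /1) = -43200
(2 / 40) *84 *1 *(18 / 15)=126 / 25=5.04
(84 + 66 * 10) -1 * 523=221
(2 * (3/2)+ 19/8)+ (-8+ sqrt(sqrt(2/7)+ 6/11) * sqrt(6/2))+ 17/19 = -263/152+ sqrt(2541 * sqrt(14)+ 9702)/77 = 0.07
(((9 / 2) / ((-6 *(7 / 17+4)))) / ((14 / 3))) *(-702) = 17901 / 700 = 25.57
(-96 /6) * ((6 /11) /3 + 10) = -1792 /11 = -162.91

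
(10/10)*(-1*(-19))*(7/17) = 133/17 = 7.82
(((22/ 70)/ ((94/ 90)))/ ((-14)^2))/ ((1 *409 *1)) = 99/ 26373956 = 0.00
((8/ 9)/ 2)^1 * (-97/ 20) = -2.16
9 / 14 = 0.64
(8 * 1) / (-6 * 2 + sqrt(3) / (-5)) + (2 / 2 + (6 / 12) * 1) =40 * sqrt(3) / 3597 + 1997 / 2398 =0.85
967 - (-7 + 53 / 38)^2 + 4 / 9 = 12164587 / 12996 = 936.03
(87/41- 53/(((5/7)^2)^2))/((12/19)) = -49048481/153750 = -319.01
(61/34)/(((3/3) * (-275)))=-0.01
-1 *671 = -671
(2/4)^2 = 1/4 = 0.25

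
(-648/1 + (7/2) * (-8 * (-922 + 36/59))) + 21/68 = 100906711/4012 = 25151.22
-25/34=-0.74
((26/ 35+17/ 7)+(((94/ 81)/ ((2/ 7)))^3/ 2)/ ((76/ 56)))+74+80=64270447684/ 353408265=181.86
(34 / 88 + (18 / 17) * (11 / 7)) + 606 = 3183751 / 5236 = 608.05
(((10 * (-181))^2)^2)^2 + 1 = 115193665782350064100000001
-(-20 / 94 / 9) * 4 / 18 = 20 / 3807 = 0.01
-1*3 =-3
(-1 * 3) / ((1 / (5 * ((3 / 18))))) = -5 / 2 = -2.50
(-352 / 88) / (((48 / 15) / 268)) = -335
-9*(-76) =684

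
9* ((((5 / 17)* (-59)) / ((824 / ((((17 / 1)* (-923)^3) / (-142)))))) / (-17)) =1049554.88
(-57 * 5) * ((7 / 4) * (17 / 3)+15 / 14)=-87685 / 28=-3131.61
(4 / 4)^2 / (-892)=-1 / 892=-0.00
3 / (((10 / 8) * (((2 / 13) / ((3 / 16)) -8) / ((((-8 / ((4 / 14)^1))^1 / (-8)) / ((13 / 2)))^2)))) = -63 / 650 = -0.10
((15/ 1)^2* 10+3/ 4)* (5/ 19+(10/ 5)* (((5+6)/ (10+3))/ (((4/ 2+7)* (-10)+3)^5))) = 972244767709037/ 1641466232172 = 592.30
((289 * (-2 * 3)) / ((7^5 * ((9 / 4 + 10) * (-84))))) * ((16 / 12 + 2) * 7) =0.00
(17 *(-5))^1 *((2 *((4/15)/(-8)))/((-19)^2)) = 17/1083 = 0.02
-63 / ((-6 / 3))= 63 / 2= 31.50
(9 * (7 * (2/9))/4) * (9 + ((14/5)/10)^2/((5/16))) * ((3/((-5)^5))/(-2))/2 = 607089/78125000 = 0.01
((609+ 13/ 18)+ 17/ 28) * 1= 153803/ 252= 610.33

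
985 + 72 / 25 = 24697 / 25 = 987.88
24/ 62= 0.39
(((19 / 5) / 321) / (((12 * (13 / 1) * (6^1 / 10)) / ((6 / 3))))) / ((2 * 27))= 19 / 4056156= 0.00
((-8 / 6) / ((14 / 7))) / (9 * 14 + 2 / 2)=-2 / 381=-0.01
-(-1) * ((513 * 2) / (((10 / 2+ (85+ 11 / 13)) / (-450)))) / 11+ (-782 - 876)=-27541178 / 12991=-2120.02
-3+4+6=7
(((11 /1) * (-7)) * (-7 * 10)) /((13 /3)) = 16170 /13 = 1243.85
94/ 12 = 47/ 6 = 7.83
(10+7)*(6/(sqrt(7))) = 102*sqrt(7)/7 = 38.55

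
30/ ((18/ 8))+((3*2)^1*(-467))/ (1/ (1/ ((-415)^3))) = 2858943406/ 214420125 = 13.33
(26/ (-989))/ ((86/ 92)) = -52/ 1849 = -0.03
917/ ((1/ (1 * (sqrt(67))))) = 917 * sqrt(67) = 7505.97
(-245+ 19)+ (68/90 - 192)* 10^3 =-1723234/9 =-191470.44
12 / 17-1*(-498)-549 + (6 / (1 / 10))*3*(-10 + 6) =-13095 / 17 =-770.29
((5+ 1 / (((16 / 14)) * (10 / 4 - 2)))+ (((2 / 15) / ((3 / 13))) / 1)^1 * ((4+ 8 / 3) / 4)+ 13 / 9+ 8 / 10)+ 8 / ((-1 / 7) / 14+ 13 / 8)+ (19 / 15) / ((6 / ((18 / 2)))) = 1915513 / 113940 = 16.81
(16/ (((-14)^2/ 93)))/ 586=186/ 14357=0.01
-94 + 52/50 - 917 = -25249/25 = -1009.96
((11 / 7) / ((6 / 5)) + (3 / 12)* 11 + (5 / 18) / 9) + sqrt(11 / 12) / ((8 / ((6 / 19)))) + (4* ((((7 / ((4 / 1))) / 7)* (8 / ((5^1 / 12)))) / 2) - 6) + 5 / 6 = sqrt(33) / 152 + 96659 / 11340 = 8.56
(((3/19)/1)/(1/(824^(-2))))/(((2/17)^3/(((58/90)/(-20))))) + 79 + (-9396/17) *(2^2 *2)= -2285718388342109/526342195200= -4342.65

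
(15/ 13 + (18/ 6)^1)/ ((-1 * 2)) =-27/ 13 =-2.08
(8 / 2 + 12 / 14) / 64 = 17 / 224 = 0.08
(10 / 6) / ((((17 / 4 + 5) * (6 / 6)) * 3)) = 20 / 333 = 0.06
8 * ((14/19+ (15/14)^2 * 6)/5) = 56788/4655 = 12.20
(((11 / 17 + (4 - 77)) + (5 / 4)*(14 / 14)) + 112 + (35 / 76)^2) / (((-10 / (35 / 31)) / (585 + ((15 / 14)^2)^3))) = -17826259954309965 / 6548441761792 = -2722.21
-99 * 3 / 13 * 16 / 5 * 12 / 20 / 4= -3564 / 325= -10.97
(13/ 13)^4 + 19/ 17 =36/ 17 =2.12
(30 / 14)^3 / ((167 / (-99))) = -334125 / 57281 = -5.83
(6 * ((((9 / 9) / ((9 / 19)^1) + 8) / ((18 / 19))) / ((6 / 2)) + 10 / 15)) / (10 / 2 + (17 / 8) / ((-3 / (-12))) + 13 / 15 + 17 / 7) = 143710 / 95229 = 1.51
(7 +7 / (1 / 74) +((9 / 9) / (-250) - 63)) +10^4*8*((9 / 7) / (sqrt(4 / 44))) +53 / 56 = 341601.49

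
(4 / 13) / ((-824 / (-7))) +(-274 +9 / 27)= -2198617 / 8034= -273.66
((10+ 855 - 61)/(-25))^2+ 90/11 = 7166826/6875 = 1042.45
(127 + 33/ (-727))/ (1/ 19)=1753624/ 727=2412.14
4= 4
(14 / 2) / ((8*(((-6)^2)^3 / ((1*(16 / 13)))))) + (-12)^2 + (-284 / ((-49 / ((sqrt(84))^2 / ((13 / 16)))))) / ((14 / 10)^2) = 449.72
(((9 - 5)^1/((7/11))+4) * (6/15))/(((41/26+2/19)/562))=13326144/9695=1374.54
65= 65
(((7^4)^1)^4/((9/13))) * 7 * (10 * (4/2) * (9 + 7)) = 967742938186781120/9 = 107526993131864568.89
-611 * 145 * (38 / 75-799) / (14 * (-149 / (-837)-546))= -296057433087 / 31979710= -9257.66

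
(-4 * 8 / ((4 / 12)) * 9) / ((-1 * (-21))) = -41.14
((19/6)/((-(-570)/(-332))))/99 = -83/4455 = -0.02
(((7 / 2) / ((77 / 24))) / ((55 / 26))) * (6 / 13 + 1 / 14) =1164 / 4235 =0.27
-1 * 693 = -693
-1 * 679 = -679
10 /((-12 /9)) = -15 /2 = -7.50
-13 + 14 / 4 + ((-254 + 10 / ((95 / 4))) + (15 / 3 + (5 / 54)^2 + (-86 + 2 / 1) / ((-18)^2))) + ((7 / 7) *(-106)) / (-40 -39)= -1124814281 / 4376916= -256.99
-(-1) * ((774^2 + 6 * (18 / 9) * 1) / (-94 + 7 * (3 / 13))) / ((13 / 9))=-5391792 / 1201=-4489.42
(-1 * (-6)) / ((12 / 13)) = 13 / 2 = 6.50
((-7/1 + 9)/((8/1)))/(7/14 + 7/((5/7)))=5/206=0.02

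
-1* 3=-3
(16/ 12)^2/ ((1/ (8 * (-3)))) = -128/ 3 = -42.67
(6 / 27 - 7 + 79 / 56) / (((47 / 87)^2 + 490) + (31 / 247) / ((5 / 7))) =-2809507675 / 256746052528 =-0.01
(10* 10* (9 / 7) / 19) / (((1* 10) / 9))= 810 / 133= 6.09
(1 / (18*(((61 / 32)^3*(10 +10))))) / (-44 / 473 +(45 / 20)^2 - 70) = -2818048 / 456991061445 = -0.00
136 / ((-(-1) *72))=17 / 9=1.89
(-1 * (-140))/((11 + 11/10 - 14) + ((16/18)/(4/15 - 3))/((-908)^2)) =-4436646900/60211649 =-73.68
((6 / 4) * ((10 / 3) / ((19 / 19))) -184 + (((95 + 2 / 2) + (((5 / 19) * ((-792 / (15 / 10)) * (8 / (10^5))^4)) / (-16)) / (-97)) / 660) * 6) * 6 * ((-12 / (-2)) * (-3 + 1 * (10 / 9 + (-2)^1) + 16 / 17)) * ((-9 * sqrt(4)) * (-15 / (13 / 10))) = 195193839814453125000036531 / 49719604492187500000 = 3925892.85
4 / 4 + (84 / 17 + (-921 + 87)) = -14077 / 17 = -828.06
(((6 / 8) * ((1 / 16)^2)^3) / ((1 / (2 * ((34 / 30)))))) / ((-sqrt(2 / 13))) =-17 * sqrt(26) / 335544320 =-0.00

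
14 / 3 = 4.67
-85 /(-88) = 85 /88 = 0.97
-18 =-18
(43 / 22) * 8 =172 / 11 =15.64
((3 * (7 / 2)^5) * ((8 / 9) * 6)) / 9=16807 / 18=933.72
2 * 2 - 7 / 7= 3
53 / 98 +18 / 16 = 653 / 392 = 1.67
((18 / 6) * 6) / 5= 18 / 5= 3.60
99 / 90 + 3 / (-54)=47 / 45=1.04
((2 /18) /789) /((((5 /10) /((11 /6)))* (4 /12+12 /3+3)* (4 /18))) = 1 /3156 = 0.00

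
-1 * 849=-849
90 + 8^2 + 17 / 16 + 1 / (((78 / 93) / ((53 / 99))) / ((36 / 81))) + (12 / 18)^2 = 28872367 / 185328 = 155.79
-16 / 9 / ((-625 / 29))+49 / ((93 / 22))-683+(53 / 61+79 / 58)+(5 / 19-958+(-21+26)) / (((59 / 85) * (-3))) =-146316716700743 / 691588338750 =-211.57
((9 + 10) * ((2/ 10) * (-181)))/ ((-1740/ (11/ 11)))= 3439/ 8700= 0.40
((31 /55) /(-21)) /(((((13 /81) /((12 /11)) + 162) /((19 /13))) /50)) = -1908360 /157764607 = -0.01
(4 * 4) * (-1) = -16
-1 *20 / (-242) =10 / 121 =0.08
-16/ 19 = -0.84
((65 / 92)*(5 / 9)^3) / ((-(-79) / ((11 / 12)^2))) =983125 / 762965568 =0.00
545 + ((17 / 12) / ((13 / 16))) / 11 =233873 / 429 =545.16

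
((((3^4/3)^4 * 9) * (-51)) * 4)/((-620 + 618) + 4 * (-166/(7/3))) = 200884698/59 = 3404825.39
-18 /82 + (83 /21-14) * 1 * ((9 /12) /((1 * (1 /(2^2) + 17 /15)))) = -5.67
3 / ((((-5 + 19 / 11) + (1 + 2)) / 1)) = -11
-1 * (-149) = 149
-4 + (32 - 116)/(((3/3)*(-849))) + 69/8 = 10695/2264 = 4.72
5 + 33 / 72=131 / 24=5.46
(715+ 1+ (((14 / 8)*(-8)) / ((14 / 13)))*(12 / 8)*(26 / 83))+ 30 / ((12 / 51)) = 837.39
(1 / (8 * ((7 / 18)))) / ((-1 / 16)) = -36 / 7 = -5.14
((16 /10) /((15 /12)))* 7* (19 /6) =2128 /75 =28.37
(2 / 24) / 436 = 1 / 5232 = 0.00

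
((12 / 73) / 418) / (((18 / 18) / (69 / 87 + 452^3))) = 16068101130 / 442453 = 36315.95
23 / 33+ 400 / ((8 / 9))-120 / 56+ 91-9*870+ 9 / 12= -6735679 / 924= -7289.70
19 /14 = 1.36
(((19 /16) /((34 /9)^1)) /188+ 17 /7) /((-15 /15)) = -2.43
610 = 610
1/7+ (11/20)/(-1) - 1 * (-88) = 12263/140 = 87.59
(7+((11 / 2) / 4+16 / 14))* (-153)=-81549 / 56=-1456.23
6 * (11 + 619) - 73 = 3707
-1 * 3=-3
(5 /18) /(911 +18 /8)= 10 /32877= 0.00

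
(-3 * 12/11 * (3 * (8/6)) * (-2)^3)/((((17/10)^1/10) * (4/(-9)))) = -1386.10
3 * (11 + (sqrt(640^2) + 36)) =2061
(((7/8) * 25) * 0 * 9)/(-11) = 0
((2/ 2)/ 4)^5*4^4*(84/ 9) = 7/ 3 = 2.33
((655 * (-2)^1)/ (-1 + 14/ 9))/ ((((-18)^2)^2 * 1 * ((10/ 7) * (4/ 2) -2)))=-917/ 34992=-0.03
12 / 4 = 3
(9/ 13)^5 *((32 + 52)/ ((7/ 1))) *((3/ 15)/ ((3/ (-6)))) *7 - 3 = -15489627/ 1856465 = -8.34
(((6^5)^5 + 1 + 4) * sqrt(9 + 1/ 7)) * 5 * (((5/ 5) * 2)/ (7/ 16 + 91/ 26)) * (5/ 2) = 90976921695775044419200 * sqrt(7)/ 441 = 545810226424529297114.58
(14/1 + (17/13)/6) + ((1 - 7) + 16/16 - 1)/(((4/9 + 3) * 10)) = 169789/12090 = 14.04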